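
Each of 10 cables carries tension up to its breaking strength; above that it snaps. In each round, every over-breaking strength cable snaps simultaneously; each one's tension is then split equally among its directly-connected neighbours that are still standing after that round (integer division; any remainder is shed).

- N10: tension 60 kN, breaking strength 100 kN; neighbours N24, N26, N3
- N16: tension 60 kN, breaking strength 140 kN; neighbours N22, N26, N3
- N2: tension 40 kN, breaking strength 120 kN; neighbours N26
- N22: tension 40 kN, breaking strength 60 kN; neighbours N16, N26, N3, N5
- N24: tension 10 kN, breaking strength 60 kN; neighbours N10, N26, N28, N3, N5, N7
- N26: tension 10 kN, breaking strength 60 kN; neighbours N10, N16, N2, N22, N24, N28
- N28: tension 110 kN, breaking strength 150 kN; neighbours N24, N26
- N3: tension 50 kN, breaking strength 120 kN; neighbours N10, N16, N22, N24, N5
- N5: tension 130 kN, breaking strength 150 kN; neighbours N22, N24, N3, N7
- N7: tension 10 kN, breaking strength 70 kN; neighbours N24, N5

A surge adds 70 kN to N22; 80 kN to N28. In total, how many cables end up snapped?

Round 1 — N22 at 110 > 60; N28 at 190 > 150. N22, N28 snap.
  N22 sheds 110 kN to N16, N26, N3, N5: 27 each (2 lost).
    N16: 60+27 = 87 ≤ 140
    N26: 10+27 = 37 ≤ 60
    N3: 50+27 = 77 ≤ 120
    N5: 130+27 = 157 > 150
  N28 sheds 190 kN to N24, N26: 95 each.
    N24: 10+95 = 105 > 60
    N26: 37+95 = 132 > 60
Round 2 — N24, N26, N5 snap.
  N24 sheds 105 kN to N10, N3, N7: 35 each.
    N10: 60+35 = 95 ≤ 100
    N3: 77+35 = 112 ≤ 120
    N7: 10+35 = 45 ≤ 70
  N26 sheds 132 kN to N10, N16, N2: 44 each.
    N10: 95+44 = 139 > 100
    N16: 87+44 = 131 ≤ 140
    N2: 40+44 = 84 ≤ 120
  N5 sheds 157 kN to N3, N7: 78 each (1 lost).
    N3: 112+78 = 190 > 120
    N7: 45+78 = 123 > 70
Round 3 — N10, N3, N7 snap.
  N10 sheds 139 kN: no online neighbours, lost.
  N3 sheds 190 kN to N16: 190 each.
    N16: 131+190 = 321 > 140
  N7 sheds 123 kN: no online neighbours, lost.
Round 4 — N16 snaps.
  N16 sheds 321 kN: no online neighbours, lost.
No further breaks.

9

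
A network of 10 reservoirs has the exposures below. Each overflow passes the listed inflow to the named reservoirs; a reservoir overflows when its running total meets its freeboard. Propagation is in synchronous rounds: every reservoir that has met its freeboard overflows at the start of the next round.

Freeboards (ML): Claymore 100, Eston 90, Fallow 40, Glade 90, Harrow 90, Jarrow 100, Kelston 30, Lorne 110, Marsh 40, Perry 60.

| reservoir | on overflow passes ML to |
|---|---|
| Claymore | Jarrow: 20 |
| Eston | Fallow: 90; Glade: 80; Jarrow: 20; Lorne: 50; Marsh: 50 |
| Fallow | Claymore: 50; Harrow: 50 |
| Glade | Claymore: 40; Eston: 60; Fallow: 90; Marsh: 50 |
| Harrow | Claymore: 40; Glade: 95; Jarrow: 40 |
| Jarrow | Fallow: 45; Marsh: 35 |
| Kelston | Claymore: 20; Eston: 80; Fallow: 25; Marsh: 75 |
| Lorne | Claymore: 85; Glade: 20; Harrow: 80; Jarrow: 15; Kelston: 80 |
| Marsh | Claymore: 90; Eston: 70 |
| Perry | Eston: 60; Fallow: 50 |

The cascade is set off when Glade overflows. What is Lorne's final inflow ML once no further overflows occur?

50

Round 1 — Glade overflows (initial).
  Claymore: +40 → 40 < 100
  Eston: +60 → 60 < 90
  Fallow: +90 → 90 ≥ 40
  Marsh: +50 → 50 ≥ 40
Round 2 — Fallow, Marsh overflow.
  Claymore: +50+90 → 180 ≥ 100
  Eston: +70 → 130 ≥ 90
  Harrow: +50 → 50 < 90
Round 3 — Claymore, Eston overflow.
  Jarrow: +20+20 → 40 < 100
  Lorne: +50 → 50 < 110
No further overflows.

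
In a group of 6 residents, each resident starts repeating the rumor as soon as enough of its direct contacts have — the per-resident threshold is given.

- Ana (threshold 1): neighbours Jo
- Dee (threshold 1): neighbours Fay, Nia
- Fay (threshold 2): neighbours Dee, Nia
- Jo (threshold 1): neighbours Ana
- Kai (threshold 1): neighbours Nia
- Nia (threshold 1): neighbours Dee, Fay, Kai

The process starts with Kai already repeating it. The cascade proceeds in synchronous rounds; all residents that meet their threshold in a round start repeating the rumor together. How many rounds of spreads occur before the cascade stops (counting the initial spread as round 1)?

4

Round 1 — Kai starts repeating the rumor (initial).
Round 2 — checking thresholds:
  Nia: 1 of 3 neighbours ≥ 1, starts repeating the rumor.
Round 3 — checking thresholds:
  Dee: 1 of 2 neighbours ≥ 1, starts repeating the rumor.
  Fay: 1 of 2 neighbours < 2, holds.
Round 4 — checking thresholds:
  Fay: 2 of 2 neighbours ≥ 2, starts repeating the rumor.
Round 5 — no new spreads; cascade stops.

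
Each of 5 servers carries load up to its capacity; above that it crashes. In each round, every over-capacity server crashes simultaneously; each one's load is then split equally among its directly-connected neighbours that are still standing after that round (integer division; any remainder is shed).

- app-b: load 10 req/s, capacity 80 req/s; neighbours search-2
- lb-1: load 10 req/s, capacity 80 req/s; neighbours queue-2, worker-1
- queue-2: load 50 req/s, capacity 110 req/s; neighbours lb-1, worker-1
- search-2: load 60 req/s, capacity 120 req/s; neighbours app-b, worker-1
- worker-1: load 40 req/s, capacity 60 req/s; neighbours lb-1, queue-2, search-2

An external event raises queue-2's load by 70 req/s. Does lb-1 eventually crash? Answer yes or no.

yes

Round 1 — queue-2 at 120 > 110. queue-2 crashes.
  queue-2 sheds 120 req/s to lb-1, worker-1: 60 each.
    lb-1: 10+60 = 70 ≤ 80
    worker-1: 40+60 = 100 > 60
Round 2 — worker-1 crashes.
  worker-1 sheds 100 req/s to lb-1, search-2: 50 each.
    lb-1: 70+50 = 120 > 80
    search-2: 60+50 = 110 ≤ 120
Round 3 — lb-1 crashes.
  lb-1 sheds 120 req/s: no online neighbours, lost.
No further crashes.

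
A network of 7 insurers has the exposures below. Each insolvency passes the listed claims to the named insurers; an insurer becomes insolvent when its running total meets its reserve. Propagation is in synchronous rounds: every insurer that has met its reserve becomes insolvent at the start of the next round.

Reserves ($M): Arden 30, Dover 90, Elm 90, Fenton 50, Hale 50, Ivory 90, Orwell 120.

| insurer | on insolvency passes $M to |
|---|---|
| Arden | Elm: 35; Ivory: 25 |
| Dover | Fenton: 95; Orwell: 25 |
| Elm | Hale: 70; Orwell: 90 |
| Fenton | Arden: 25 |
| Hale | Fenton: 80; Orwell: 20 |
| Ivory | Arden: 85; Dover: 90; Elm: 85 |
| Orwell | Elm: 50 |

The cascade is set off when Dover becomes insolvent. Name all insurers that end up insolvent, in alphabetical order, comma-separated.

Dover, Fenton

Round 1 — Dover becomes insolvent (initial).
  Fenton: +95 → 95 ≥ 50
  Orwell: +25 → 25 < 120
Round 2 — Fenton becomes insolvent.
  Arden: +25 → 25 < 30
No further insolvencies.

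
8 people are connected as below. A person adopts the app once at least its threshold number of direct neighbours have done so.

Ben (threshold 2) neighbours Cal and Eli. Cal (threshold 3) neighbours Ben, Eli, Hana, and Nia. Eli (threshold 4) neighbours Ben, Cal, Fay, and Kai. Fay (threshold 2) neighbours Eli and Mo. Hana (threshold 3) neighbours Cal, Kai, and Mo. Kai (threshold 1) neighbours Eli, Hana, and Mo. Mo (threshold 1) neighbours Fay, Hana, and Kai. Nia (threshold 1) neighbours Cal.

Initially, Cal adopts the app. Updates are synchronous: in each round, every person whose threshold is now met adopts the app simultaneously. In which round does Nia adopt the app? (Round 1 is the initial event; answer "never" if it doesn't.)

Round 1 — Cal adopts the app (initial).
Round 2 — checking thresholds:
  Ben: 1 of 2 neighbours < 2, below threshold.
  Eli: 1 of 4 neighbours < 4, below threshold.
  Hana: 1 of 3 neighbours < 3, below threshold.
  Nia: 1 of 1 neighbours ≥ 1, adopts the app.
Round 3 — no new adoptions; cascade stops.

2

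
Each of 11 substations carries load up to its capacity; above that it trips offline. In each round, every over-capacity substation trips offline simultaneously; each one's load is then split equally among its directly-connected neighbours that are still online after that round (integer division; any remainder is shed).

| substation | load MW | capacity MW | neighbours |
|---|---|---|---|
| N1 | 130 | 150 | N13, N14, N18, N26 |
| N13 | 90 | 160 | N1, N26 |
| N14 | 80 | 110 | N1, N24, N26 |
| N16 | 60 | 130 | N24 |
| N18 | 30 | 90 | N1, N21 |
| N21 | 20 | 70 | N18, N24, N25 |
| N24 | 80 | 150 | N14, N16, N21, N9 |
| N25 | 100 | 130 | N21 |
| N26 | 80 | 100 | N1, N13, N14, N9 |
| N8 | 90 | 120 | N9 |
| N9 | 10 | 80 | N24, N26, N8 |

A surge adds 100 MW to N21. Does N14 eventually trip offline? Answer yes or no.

no

Round 1 — N21 at 120 > 70. N21 trips offline.
  N21 sheds 120 MW to N18, N24, N25: 40 each.
    N18: 30+40 = 70 ≤ 90
    N24: 80+40 = 120 ≤ 150
    N25: 100+40 = 140 > 130
Round 2 — N25 trips offline.
  N25 sheds 140 MW: no online neighbours, lost.
No further trips.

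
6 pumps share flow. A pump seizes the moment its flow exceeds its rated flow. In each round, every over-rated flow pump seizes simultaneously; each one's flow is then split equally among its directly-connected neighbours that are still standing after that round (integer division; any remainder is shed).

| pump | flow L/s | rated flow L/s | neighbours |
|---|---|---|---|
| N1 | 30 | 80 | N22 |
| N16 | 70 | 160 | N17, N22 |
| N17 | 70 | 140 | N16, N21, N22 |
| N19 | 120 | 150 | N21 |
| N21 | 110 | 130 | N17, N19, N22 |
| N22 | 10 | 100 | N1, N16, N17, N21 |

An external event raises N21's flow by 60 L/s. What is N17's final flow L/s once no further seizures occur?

126

Round 1 — N21 at 170 > 130. N21 seizes.
  N21 sheds 170 L/s to N17, N19, N22: 56 each (2 lost).
    N17: 70+56 = 126 ≤ 140
    N19: 120+56 = 176 > 150
    N22: 10+56 = 66 ≤ 100
Round 2 — N19 seizes.
  N19 sheds 176 L/s: no online neighbours, lost.
No further seizures.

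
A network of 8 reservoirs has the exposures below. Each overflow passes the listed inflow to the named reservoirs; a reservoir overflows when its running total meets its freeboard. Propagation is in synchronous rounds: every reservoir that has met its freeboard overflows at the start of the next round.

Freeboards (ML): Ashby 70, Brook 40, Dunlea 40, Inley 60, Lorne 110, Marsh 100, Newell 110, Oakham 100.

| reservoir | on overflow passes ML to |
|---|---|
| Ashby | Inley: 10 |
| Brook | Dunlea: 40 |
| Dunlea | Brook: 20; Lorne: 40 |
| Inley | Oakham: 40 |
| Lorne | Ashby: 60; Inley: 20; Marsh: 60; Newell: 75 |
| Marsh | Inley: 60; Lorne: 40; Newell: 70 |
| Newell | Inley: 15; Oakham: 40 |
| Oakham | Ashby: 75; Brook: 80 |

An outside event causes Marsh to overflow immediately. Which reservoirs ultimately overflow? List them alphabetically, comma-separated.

Inley, Marsh

Round 1 — Marsh overflows (initial).
  Inley: +60 → 60 ≥ 60
  Lorne: +40 → 40 < 110
  Newell: +70 → 70 < 110
Round 2 — Inley overflows.
  Oakham: +40 → 40 < 100
No further overflows.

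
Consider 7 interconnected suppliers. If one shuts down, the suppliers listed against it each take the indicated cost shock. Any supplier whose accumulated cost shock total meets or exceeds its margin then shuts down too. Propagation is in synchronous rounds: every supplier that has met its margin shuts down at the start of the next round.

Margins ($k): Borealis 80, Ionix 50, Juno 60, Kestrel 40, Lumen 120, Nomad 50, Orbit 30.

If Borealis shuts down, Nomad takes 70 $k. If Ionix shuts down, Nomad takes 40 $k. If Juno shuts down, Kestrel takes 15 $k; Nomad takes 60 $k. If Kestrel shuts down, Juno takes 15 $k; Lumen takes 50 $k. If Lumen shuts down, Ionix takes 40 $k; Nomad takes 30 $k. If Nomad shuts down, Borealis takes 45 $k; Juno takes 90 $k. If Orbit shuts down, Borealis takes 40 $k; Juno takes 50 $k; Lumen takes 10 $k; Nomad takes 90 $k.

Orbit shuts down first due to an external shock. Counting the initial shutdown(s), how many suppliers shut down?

Round 1 — Orbit shuts down (initial).
  Borealis: +40 → 40 < 80
  Juno: +50 → 50 < 60
  Lumen: +10 → 10 < 120
  Nomad: +90 → 90 ≥ 50
Round 2 — Nomad shuts down.
  Borealis: +45 → 85 ≥ 80
  Juno: +90 → 140 ≥ 60
Round 3 — Borealis, Juno shut down.
  Kestrel: +15 → 15 < 40
No further shutdowns.

4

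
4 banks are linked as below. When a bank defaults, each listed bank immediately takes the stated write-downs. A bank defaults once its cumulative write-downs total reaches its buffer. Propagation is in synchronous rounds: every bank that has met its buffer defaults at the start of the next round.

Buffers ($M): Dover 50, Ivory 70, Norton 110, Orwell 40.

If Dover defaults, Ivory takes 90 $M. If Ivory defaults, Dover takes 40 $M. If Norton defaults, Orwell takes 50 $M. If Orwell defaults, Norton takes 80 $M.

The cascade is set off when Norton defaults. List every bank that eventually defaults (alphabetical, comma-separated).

Norton, Orwell

Round 1 — Norton defaults (initial).
  Orwell: +50 → 50 ≥ 40
Round 2 — Orwell defaults.
No further defaults.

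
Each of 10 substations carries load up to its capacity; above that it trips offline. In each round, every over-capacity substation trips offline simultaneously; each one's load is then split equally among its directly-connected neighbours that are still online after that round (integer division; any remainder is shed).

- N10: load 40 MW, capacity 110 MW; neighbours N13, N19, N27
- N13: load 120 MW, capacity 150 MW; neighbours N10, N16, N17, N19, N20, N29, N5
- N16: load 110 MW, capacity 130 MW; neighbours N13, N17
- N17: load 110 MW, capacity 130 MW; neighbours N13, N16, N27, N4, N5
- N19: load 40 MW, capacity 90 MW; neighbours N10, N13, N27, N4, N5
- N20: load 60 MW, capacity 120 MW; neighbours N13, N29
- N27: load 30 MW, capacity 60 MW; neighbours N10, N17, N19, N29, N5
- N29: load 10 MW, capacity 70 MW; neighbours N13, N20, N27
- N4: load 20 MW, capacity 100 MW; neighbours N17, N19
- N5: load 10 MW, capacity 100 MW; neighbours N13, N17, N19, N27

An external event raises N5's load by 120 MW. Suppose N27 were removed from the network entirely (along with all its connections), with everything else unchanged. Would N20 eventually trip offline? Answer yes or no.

no

With N27 removed:
Round 1 — N5 at 130 > 100. N5 trips offline.
  N5 sheds 130 MW to N13, N17, N19: 43 each (1 lost).
    N13: 120+43 = 163 > 150
    N17: 110+43 = 153 > 130
    N19: 40+43 = 83 ≤ 90
Round 2 — N13, N17 trip offline.
  N13 sheds 163 MW to N10, N16, N19, N20, N29: 32 each (3 lost).
    N10: 40+32 = 72 ≤ 110
    N16: 110+32 = 142 > 130
    N19: 83+32 = 115 > 90
    N20: 60+32 = 92 ≤ 120
    N29: 10+32 = 42 ≤ 70
  N17 sheds 153 MW to N16, N4: 76 each (1 lost).
    N16: 142+76 = 218 > 130
    N4: 20+76 = 96 ≤ 100
Round 3 — N16, N19 trip offline.
  N16 sheds 218 MW: no online neighbours, lost.
  N19 sheds 115 MW to N10, N4: 57 each (1 lost).
    N10: 72+57 = 129 > 110
    N4: 96+57 = 153 > 100
Round 4 — N10, N4 trip offline.
  N10 sheds 129 MW: no online neighbours, lost.
  N4 sheds 153 MW: no online neighbours, lost.
No further trips.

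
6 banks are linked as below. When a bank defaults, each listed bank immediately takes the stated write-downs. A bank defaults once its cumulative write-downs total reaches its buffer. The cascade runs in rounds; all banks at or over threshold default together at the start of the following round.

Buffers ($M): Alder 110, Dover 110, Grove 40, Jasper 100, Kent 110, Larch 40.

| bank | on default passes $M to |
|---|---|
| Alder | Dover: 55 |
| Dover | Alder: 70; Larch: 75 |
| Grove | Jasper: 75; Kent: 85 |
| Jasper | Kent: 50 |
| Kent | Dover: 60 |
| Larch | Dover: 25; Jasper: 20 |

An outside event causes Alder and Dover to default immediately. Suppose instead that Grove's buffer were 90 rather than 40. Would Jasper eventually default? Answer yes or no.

With Grove's buffer at 90:
Round 1 — Alder, Dover default (initial).
  Larch: +75 → 75 ≥ 40
Round 2 — Larch defaults.
  Jasper: +20 → 20 < 100
No further defaults.

no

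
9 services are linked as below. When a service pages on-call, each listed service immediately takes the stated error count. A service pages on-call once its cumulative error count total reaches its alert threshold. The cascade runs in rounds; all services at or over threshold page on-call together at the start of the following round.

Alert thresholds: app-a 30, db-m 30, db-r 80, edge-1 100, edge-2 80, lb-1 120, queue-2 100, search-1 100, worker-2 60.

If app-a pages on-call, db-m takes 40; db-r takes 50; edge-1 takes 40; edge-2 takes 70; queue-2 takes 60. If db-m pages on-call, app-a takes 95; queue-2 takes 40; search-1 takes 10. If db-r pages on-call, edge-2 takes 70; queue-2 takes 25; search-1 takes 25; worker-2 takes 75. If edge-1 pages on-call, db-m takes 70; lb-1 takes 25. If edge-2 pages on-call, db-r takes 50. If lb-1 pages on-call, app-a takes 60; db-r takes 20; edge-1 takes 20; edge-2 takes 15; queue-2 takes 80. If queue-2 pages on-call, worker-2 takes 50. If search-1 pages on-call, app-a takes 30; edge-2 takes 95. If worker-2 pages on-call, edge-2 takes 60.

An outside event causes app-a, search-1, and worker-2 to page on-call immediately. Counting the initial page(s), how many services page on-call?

7

Round 1 — app-a, search-1, worker-2 page on-call (initial).
  db-m: +40 → 40 ≥ 30
  db-r: +50 → 50 < 80
  edge-1: +40 → 40 < 100
  edge-2: +70+95+60 → 225 ≥ 80
  queue-2: +60 → 60 < 100
Round 2 — db-m, edge-2 page on-call.
  db-r: +50 → 100 ≥ 80
  queue-2: +40 → 100 ≥ 100
Round 3 — db-r, queue-2 page on-call.
No further pages.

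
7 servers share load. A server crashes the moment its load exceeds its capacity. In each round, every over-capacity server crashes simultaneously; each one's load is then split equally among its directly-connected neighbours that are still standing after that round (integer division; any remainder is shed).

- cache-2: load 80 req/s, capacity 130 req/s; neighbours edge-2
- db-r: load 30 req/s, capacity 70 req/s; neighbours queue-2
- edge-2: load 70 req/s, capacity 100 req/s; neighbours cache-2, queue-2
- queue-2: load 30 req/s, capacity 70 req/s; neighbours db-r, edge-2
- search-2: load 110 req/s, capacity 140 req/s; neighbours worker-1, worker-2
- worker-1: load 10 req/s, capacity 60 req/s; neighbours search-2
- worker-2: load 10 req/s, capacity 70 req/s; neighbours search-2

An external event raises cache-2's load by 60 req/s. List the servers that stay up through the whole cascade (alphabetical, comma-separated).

search-2, worker-1, worker-2

Round 1 — cache-2 at 140 > 130. cache-2 crashes.
  cache-2 sheds 140 req/s to edge-2: 140 each.
    edge-2: 70+140 = 210 > 100
Round 2 — edge-2 crashes.
  edge-2 sheds 210 req/s to queue-2: 210 each.
    queue-2: 30+210 = 240 > 70
Round 3 — queue-2 crashes.
  queue-2 sheds 240 req/s to db-r: 240 each.
    db-r: 30+240 = 270 > 70
Round 4 — db-r crashes.
  db-r sheds 270 req/s: no online neighbours, lost.
No further crashes.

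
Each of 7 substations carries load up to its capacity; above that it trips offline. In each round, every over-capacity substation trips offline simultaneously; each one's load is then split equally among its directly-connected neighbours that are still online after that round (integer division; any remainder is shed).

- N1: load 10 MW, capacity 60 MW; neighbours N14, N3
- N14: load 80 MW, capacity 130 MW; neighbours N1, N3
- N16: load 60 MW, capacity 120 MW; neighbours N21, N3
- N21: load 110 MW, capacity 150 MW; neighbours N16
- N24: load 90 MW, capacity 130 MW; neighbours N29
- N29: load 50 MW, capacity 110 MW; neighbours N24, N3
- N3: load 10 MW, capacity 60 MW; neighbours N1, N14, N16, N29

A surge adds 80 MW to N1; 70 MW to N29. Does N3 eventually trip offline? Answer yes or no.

Round 1 — N1 at 90 > 60; N29 at 120 > 110. N1, N29 trip offline.
  N1 sheds 90 MW to N14, N3: 45 each.
    N14: 80+45 = 125 ≤ 130
    N3: 10+45 = 55 ≤ 60
  N29 sheds 120 MW to N24, N3: 60 each.
    N24: 90+60 = 150 > 130
    N3: 55+60 = 115 > 60
Round 2 — N24, N3 trip offline.
  N24 sheds 150 MW: no online neighbours, lost.
  N3 sheds 115 MW to N14, N16: 57 each (1 lost).
    N14: 125+57 = 182 > 130
    N16: 60+57 = 117 ≤ 120
Round 3 — N14 trips offline.
  N14 sheds 182 MW: no online neighbours, lost.
No further trips.

yes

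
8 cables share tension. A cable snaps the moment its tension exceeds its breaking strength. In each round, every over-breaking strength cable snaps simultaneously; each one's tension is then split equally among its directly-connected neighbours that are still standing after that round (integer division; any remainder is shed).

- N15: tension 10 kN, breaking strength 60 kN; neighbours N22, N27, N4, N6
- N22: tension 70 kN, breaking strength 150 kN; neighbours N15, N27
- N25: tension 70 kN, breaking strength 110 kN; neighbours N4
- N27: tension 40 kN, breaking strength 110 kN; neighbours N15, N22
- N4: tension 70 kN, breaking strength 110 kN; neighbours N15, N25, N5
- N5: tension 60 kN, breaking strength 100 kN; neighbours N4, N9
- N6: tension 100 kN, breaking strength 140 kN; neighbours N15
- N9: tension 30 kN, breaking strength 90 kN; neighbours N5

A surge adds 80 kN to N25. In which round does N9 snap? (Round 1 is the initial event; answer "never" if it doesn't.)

4

Round 1 — N25 at 150 > 110. N25 snaps.
  N25 sheds 150 kN to N4: 150 each.
    N4: 70+150 = 220 > 110
Round 2 — N4 snaps.
  N4 sheds 220 kN to N15, N5: 110 each.
    N15: 10+110 = 120 > 60
    N5: 60+110 = 170 > 100
Round 3 — N15, N5 snap.
  N15 sheds 120 kN to N22, N27, N6: 40 each.
    N22: 70+40 = 110 ≤ 150
    N27: 40+40 = 80 ≤ 110
    N6: 100+40 = 140 ≤ 140
  N5 sheds 170 kN to N9: 170 each.
    N9: 30+170 = 200 > 90
Round 4 — N9 snaps.
  N9 sheds 200 kN: no online neighbours, lost.
No further breaks.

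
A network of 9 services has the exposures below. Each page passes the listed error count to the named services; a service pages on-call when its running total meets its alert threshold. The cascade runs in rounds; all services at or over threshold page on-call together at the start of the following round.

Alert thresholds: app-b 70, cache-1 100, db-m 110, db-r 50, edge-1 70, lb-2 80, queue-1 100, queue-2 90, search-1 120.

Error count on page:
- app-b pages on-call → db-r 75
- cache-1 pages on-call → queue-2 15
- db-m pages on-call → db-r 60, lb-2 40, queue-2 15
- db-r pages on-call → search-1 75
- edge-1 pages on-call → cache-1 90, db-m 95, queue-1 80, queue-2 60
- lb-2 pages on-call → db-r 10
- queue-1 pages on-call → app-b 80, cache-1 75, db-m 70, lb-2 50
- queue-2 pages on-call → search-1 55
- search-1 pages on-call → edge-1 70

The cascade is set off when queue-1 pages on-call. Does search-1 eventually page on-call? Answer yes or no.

Round 1 — queue-1 pages on-call (initial).
  app-b: +80 → 80 ≥ 70
  cache-1: +75 → 75 < 100
  db-m: +70 → 70 < 110
  lb-2: +50 → 50 < 80
Round 2 — app-b pages on-call.
  db-r: +75 → 75 ≥ 50
Round 3 — db-r pages on-call.
  search-1: +75 → 75 < 120
No further pages.

no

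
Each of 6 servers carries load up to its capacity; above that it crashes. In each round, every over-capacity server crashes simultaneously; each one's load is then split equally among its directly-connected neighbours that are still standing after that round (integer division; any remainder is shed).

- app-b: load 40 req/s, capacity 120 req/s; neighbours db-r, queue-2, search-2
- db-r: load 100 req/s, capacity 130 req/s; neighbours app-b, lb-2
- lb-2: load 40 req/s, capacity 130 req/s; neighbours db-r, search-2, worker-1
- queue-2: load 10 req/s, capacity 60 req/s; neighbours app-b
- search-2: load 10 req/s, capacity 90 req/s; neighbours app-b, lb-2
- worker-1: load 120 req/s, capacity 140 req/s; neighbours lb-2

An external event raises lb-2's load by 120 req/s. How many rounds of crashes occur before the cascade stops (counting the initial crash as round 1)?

Round 1 — lb-2 at 160 > 130. lb-2 crashes.
  lb-2 sheds 160 req/s to db-r, search-2, worker-1: 53 each (1 lost).
    db-r: 100+53 = 153 > 130
    search-2: 10+53 = 63 ≤ 90
    worker-1: 120+53 = 173 > 140
Round 2 — db-r, worker-1 crash.
  db-r sheds 153 req/s to app-b: 153 each.
    app-b: 40+153 = 193 > 120
  worker-1 sheds 173 req/s: no online neighbours, lost.
Round 3 — app-b crashes.
  app-b sheds 193 req/s to queue-2, search-2: 96 each (1 lost).
    queue-2: 10+96 = 106 > 60
    search-2: 63+96 = 159 > 90
Round 4 — queue-2, search-2 crash.
  queue-2 sheds 106 req/s: no online neighbours, lost.
  search-2 sheds 159 req/s: no online neighbours, lost.
No further crashes.

4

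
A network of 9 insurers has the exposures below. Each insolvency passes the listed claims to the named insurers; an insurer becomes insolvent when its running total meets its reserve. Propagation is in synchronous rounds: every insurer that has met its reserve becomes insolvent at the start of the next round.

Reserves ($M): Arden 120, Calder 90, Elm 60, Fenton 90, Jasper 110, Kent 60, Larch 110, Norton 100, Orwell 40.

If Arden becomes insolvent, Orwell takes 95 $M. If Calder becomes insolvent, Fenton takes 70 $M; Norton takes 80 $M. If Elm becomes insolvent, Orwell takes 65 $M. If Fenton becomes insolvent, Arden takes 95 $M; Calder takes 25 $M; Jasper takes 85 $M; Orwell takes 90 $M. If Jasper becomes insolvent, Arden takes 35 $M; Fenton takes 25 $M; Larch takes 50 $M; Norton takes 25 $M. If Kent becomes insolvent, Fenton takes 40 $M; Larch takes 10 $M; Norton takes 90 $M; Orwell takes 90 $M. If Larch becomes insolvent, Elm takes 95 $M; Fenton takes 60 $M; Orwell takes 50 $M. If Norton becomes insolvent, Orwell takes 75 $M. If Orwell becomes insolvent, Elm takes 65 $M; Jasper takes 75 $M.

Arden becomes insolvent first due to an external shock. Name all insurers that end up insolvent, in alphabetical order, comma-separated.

Arden, Elm, Orwell

Round 1 — Arden becomes insolvent (initial).
  Orwell: +95 → 95 ≥ 40
Round 2 — Orwell becomes insolvent.
  Elm: +65 → 65 ≥ 60
  Jasper: +75 → 75 < 110
Round 3 — Elm becomes insolvent.
No further insolvencies.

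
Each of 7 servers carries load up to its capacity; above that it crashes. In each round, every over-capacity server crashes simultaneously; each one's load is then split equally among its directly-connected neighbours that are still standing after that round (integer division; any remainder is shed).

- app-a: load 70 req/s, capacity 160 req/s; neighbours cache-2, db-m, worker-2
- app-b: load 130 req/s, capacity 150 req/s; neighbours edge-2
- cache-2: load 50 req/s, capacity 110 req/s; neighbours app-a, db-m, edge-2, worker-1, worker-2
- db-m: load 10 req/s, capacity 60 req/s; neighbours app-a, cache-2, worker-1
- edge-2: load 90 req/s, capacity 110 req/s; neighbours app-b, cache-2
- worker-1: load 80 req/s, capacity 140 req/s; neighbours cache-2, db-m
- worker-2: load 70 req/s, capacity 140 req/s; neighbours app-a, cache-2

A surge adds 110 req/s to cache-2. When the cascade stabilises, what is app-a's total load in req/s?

102

Round 1 — cache-2 at 160 > 110. cache-2 crashes.
  cache-2 sheds 160 req/s to app-a, db-m, edge-2, worker-1, worker-2: 32 each.
    app-a: 70+32 = 102 ≤ 160
    db-m: 10+32 = 42 ≤ 60
    edge-2: 90+32 = 122 > 110
    worker-1: 80+32 = 112 ≤ 140
    worker-2: 70+32 = 102 ≤ 140
Round 2 — edge-2 crashes.
  edge-2 sheds 122 req/s to app-b: 122 each.
    app-b: 130+122 = 252 > 150
Round 3 — app-b crashes.
  app-b sheds 252 req/s: no online neighbours, lost.
No further crashes.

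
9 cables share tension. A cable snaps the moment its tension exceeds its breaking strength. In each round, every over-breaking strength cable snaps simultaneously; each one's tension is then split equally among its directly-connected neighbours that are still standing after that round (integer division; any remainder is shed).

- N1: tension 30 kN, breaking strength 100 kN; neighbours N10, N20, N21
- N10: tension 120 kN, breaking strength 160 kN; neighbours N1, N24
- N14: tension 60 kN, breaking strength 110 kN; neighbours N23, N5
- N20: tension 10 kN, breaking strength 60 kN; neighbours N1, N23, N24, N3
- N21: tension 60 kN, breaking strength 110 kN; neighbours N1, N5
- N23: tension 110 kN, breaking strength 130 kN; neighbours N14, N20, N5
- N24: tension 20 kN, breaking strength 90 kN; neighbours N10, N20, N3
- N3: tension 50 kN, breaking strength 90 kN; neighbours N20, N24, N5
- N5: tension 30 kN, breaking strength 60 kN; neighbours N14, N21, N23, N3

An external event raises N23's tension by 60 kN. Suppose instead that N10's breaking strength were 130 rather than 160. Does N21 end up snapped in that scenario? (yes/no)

yes

With N10's breaking strength at 130:
Round 1 — N23 at 170 > 130. N23 snaps.
  N23 sheds 170 kN to N14, N20, N5: 56 each (2 lost).
    N14: 60+56 = 116 > 110
    N20: 10+56 = 66 > 60
    N5: 30+56 = 86 > 60
Round 2 — N14, N20, N5 snap.
  N14 sheds 116 kN: no online neighbours, lost.
  N20 sheds 66 kN to N1, N24, N3: 22 each.
    N1: 30+22 = 52 ≤ 100
    N24: 20+22 = 42 ≤ 90
    N3: 50+22 = 72 ≤ 90
  N5 sheds 86 kN to N21, N3: 43 each.
    N21: 60+43 = 103 ≤ 110
    N3: 72+43 = 115 > 90
Round 3 — N3 snaps.
  N3 sheds 115 kN to N24: 115 each.
    N24: 42+115 = 157 > 90
Round 4 — N24 snaps.
  N24 sheds 157 kN to N10: 157 each.
    N10: 120+157 = 277 > 130
Round 5 — N10 snaps.
  N10 sheds 277 kN to N1: 277 each.
    N1: 52+277 = 329 > 100
Round 6 — N1 snaps.
  N1 sheds 329 kN to N21: 329 each.
    N21: 103+329 = 432 > 110
Round 7 — N21 snaps.
  N21 sheds 432 kN: no online neighbours, lost.
No further breaks.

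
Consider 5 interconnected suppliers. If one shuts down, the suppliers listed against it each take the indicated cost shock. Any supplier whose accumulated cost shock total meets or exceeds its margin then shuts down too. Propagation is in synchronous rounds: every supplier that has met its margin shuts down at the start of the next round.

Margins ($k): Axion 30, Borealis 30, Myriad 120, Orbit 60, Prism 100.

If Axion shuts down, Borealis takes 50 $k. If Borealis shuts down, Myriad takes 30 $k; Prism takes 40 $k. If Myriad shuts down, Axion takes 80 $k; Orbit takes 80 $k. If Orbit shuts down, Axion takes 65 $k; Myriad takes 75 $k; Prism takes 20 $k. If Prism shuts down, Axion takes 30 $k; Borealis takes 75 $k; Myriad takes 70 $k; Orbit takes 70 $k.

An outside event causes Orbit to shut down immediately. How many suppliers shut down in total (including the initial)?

Round 1 — Orbit shuts down (initial).
  Axion: +65 → 65 ≥ 30
  Myriad: +75 → 75 < 120
  Prism: +20 → 20 < 100
Round 2 — Axion shuts down.
  Borealis: +50 → 50 ≥ 30
Round 3 — Borealis shuts down.
  Myriad: +30 → 105 < 120
  Prism: +40 → 60 < 100
No further shutdowns.

3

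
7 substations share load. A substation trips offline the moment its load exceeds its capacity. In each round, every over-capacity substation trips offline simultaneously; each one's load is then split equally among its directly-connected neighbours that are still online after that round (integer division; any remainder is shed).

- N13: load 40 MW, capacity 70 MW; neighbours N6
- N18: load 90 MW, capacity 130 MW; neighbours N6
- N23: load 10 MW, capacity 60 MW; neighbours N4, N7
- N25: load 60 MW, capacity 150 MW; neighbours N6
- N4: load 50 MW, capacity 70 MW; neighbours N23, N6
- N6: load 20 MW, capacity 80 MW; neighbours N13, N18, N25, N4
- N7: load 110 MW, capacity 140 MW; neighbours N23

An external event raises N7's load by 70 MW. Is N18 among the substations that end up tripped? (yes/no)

yes

Round 1 — N7 at 180 > 140. N7 trips offline.
  N7 sheds 180 MW to N23: 180 each.
    N23: 10+180 = 190 > 60
Round 2 — N23 trips offline.
  N23 sheds 190 MW to N4: 190 each.
    N4: 50+190 = 240 > 70
Round 3 — N4 trips offline.
  N4 sheds 240 MW to N6: 240 each.
    N6: 20+240 = 260 > 80
Round 4 — N6 trips offline.
  N6 sheds 260 MW to N13, N18, N25: 86 each (2 lost).
    N13: 40+86 = 126 > 70
    N18: 90+86 = 176 > 130
    N25: 60+86 = 146 ≤ 150
Round 5 — N13, N18 trip offline.
  N13 sheds 126 MW: no online neighbours, lost.
  N18 sheds 176 MW: no online neighbours, lost.
No further trips.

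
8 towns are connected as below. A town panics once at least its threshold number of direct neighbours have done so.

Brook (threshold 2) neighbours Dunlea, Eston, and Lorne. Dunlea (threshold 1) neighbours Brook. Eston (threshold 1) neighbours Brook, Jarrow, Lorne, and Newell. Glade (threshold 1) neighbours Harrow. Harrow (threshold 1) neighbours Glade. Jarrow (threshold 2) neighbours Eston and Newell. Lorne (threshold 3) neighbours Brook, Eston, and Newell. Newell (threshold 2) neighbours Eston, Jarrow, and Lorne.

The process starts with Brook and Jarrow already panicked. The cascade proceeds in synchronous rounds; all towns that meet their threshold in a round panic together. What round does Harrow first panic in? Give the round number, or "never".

never

Round 1 — Brook, Jarrow panic (initial).
Round 2 — checking thresholds:
  Dunlea: 1 of 1 neighbours ≥ 1, panics.
  Eston: 2 of 4 neighbours ≥ 1, panics.
  Lorne: 1 of 3 neighbours < 3, not yet.
  Newell: 1 of 3 neighbours < 2, not yet.
Round 3 — checking thresholds:
  Lorne: 2 of 3 neighbours < 3, not yet.
  Newell: 2 of 3 neighbours ≥ 2, panics.
Round 4 — checking thresholds:
  Lorne: 3 of 3 neighbours ≥ 3, panics.
Round 5 — no new panics; cascade stops.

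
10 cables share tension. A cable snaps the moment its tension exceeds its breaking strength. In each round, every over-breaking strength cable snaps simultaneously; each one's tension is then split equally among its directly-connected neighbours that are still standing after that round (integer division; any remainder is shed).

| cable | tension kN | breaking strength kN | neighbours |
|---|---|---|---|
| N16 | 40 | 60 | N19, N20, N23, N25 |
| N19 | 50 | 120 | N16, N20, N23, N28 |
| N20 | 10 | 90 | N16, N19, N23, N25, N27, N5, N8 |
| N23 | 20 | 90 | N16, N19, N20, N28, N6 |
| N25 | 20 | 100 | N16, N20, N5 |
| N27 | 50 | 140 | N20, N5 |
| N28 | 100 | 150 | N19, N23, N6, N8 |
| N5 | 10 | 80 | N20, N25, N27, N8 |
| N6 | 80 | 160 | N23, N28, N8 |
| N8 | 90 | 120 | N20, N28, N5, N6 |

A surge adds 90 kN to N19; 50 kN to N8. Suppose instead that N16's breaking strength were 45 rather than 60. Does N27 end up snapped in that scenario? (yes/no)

With N16's breaking strength at 45:
Round 1 — N19 at 140 > 120; N8 at 140 > 120. N19, N8 snap.
  N19 sheds 140 kN to N16, N20, N23, N28: 35 each.
    N16: 40+35 = 75 > 45
    N20: 10+35 = 45 ≤ 90
    N23: 20+35 = 55 ≤ 90
    N28: 100+35 = 135 ≤ 150
  N8 sheds 140 kN to N20, N28, N5, N6: 35 each.
    N20: 45+35 = 80 ≤ 90
    N28: 135+35 = 170 > 150
    N5: 10+35 = 45 ≤ 80
    N6: 80+35 = 115 ≤ 160
Round 2 — N16, N28 snap.
  N16 sheds 75 kN to N20, N23, N25: 25 each.
    N20: 80+25 = 105 > 90
    N23: 55+25 = 80 ≤ 90
    N25: 20+25 = 45 ≤ 100
  N28 sheds 170 kN to N23, N6: 85 each.
    N23: 80+85 = 165 > 90
    N6: 115+85 = 200 > 160
Round 3 — N20, N23, N6 snap.
  N20 sheds 105 kN to N25, N27, N5: 35 each.
    N25: 45+35 = 80 ≤ 100
    N27: 50+35 = 85 ≤ 140
    N5: 45+35 = 80 ≤ 80
  N23 sheds 165 kN: no online neighbours, lost.
  N6 sheds 200 kN: no online neighbours, lost.
No further breaks.

no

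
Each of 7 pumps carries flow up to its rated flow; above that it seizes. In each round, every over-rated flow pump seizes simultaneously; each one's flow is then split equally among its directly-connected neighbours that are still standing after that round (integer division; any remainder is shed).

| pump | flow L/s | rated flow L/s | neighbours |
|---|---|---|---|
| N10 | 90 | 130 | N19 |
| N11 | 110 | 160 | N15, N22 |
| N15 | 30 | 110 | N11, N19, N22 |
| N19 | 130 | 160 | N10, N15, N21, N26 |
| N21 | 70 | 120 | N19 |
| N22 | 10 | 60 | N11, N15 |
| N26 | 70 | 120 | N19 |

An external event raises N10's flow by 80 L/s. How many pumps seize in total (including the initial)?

Round 1 — N10 at 170 > 130. N10 seizes.
  N10 sheds 170 L/s to N19: 170 each.
    N19: 130+170 = 300 > 160
Round 2 — N19 seizes.
  N19 sheds 300 L/s to N15, N21, N26: 100 each.
    N15: 30+100 = 130 > 110
    N21: 70+100 = 170 > 120
    N26: 70+100 = 170 > 120
Round 3 — N15, N21, N26 seize.
  N15 sheds 130 L/s to N11, N22: 65 each.
    N11: 110+65 = 175 > 160
    N22: 10+65 = 75 > 60
  N21 sheds 170 L/s: no online neighbours, lost.
  N26 sheds 170 L/s: no online neighbours, lost.
Round 4 — N11, N22 seize.
  N11 sheds 175 L/s: no online neighbours, lost.
  N22 sheds 75 L/s: no online neighbours, lost.
No further seizures.

7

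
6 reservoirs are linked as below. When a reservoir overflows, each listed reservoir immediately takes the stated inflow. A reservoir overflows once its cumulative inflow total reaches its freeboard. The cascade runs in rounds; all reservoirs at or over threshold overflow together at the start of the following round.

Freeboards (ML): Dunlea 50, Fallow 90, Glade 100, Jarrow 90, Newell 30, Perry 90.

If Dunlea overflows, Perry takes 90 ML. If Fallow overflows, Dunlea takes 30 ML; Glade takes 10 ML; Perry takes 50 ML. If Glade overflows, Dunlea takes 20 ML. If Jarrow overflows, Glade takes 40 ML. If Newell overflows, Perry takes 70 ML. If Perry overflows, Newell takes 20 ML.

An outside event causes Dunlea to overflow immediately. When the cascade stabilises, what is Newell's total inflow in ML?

Round 1 — Dunlea overflows (initial).
  Perry: +90 → 90 ≥ 90
Round 2 — Perry overflows.
  Newell: +20 → 20 < 30
No further overflows.

20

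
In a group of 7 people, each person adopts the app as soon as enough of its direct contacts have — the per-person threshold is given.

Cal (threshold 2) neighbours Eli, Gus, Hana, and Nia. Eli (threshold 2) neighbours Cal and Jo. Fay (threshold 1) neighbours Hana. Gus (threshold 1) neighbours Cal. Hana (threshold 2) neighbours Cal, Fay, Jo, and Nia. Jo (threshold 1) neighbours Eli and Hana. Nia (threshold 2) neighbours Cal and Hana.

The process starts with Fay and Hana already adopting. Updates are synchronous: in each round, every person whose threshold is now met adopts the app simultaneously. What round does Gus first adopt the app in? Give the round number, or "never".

never

Round 1 — Fay, Hana adopt the app (initial).
Round 2 — checking thresholds:
  Cal: 1 of 4 neighbours < 2, holds.
  Jo: 1 of 2 neighbours ≥ 1, adopts the app.
  Nia: 1 of 2 neighbours < 2, holds.
Round 3 — no new adoptions; cascade stops.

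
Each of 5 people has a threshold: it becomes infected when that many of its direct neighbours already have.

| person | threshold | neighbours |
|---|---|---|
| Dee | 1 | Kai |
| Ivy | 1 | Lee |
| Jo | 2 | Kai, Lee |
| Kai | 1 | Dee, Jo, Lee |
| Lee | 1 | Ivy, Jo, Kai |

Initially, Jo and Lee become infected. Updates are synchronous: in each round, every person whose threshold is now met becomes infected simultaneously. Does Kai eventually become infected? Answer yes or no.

yes

Round 1 — Jo, Lee become infected (initial).
Round 2 — checking thresholds:
  Ivy: 1 of 1 neighbours ≥ 1, becomes infected.
  Kai: 2 of 3 neighbours ≥ 1, becomes infected.
Round 3 — checking thresholds:
  Dee: 1 of 1 neighbours ≥ 1, becomes infected.
Round 4 — no new infections; cascade stops.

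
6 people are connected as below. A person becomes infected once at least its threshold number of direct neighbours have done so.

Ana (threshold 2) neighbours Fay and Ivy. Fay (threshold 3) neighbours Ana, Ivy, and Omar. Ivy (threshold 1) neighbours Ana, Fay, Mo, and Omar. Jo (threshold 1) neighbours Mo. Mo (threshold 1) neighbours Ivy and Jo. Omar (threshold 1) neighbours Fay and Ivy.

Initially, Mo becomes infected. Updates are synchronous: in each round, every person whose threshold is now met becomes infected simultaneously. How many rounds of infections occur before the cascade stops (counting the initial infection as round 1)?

Round 1 — Mo becomes infected (initial).
Round 2 — checking thresholds:
  Ivy: 1 of 4 neighbours ≥ 1, becomes infected.
  Jo: 1 of 1 neighbours ≥ 1, becomes infected.
Round 3 — checking thresholds:
  Ana: 1 of 2 neighbours < 2, not yet.
  Fay: 1 of 3 neighbours < 3, not yet.
  Omar: 1 of 2 neighbours ≥ 1, becomes infected.
Round 4 — no new infections; cascade stops.

3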